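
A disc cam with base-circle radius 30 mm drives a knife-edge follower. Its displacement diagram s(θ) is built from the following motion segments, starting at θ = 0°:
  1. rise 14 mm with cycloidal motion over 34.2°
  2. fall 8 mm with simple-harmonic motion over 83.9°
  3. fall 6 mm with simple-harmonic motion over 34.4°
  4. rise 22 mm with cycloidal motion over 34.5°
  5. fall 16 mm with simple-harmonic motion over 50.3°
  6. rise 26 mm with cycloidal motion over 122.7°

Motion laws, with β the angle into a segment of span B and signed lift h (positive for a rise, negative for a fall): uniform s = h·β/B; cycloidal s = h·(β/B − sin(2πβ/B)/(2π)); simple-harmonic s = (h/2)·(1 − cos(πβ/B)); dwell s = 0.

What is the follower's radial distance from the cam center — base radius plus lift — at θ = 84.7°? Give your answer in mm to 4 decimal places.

seg 1 [0°–34.2°] cycloidal, h=14: full span → s += 14 → s = 14.0000
seg 2 [34.2°–118.1°] simple-harmonic, h=-8: θ=84.7° here. β=50.5, B=83.9. -8/2·(1 − cos(π·0.6019)) = -5.2588 → s = 8.7412
radial distance = base radius + s = 30 + 8.7412 = 38.7412

38.7412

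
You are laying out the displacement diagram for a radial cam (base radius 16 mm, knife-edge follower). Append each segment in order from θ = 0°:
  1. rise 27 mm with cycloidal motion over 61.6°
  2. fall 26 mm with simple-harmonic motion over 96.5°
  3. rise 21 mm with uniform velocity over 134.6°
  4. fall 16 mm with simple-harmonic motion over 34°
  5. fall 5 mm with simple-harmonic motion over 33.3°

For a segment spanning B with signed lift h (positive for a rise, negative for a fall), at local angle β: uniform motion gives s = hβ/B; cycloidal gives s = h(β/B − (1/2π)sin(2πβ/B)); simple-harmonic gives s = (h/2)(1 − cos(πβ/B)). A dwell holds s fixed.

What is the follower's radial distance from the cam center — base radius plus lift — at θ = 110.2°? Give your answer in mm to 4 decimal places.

seg 1 [0°–61.6°] cycloidal, h=27: full span → s += 27 → s = 27.0000
seg 2 [61.6°–158.1°] simple-harmonic, h=-26: θ=110.2° here. β=48.6, B=96.5. -26/2·(1 − cos(π·0.5036)) = -13.1481 → s = 13.8519
radial distance = base radius + s = 16 + 13.8519 = 29.8519

29.8519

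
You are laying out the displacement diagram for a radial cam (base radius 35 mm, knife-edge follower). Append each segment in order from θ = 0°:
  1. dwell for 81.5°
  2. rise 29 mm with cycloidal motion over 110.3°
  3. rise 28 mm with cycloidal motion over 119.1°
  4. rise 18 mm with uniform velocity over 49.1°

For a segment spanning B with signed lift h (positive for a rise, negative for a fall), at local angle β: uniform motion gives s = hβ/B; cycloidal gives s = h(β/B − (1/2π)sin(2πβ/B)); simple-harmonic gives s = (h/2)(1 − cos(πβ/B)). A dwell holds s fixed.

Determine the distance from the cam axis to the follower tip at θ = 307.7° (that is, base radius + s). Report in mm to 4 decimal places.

seg 1 [0°–81.5°] dwell: s stays 0.0000
seg 2 [81.5°–191.8°] cycloidal, h=29: full span → s += 29 → s = 29.0000
seg 3 [191.8°–310.9°] cycloidal, h=28: θ=307.7° here. β=115.9, B=119.1. 28·(0.9731 − sin(2π·0.9731)/(2π)) = 27.9964 → s = 56.9964
radial distance = base radius + s = 35 + 56.9964 = 91.9964

91.9964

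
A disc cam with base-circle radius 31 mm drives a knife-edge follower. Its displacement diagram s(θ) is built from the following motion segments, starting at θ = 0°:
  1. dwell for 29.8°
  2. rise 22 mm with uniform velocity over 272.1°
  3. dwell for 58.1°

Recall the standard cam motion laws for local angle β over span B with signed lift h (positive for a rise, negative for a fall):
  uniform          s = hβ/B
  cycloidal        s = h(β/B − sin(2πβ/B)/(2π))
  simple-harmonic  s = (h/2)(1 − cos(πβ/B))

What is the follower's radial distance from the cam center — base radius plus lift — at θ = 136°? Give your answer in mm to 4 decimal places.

seg 1 [0°–29.8°] dwell: s stays 0.0000
seg 2 [29.8°–301.9°] uniform, h=22: θ=136° here. β=106.2, B=272.1. 22·106.2/272.1 = 8.5865 → s = 8.5865
radial distance = base radius + s = 31 + 8.5865 = 39.5865

39.5865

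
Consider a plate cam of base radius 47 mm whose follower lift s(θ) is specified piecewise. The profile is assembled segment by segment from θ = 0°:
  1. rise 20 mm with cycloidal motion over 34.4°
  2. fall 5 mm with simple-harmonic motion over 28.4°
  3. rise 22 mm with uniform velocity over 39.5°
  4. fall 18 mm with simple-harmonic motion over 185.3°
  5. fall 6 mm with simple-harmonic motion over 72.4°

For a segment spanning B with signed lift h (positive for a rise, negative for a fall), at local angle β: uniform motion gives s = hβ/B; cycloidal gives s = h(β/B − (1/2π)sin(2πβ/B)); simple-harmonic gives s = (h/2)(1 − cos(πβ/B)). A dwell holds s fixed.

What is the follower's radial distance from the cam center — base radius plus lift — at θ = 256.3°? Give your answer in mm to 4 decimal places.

seg 1 [0°–34.4°] cycloidal, h=20: full span → s += 20 → s = 20.0000
seg 2 [34.4°–62.8°] simple-harmonic, h=-5: full span → s += -5 → s = 15.0000
seg 3 [62.8°–102.3°] uniform, h=22: full span → s += 22 → s = 37.0000
seg 4 [102.3°–287.6°] simple-harmonic, h=-18: θ=256.3° here. β=154, B=185.3. -18/2·(1 − cos(π·0.8311)) = -16.7622 → s = 20.2378
radial distance = base radius + s = 47 + 20.2378 = 67.2378

67.2378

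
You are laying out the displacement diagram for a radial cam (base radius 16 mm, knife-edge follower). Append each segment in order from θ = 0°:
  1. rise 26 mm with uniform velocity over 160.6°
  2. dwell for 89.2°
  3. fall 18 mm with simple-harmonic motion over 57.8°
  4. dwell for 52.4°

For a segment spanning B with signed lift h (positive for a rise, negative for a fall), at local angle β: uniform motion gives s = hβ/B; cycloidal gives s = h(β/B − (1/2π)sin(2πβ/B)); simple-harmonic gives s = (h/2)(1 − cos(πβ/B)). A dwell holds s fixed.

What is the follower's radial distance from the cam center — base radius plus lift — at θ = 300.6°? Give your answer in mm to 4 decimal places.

seg 1 [0°–160.6°] uniform, h=26: full span → s += 26 → s = 26.0000
seg 2 [160.6°–249.8°] dwell: s stays 26.0000
seg 3 [249.8°–307.6°] simple-harmonic, h=-18: θ=300.6° here. β=50.8, B=57.8. -18/2·(1 − cos(π·0.8789)) = -17.3564 → s = 8.6436
radial distance = base radius + s = 16 + 8.6436 = 24.6436

24.6436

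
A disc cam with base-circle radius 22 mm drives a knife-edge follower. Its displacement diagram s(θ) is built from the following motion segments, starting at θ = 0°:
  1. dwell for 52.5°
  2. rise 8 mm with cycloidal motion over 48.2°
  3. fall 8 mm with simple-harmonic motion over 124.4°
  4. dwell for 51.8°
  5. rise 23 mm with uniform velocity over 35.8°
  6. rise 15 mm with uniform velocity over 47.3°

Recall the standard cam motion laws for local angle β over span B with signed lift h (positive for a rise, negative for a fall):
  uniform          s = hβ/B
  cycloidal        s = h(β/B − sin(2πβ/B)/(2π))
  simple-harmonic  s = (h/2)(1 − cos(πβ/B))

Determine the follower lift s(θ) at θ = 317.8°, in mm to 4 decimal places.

seg 1 [0°–52.5°] dwell: s stays 0.0000
seg 2 [52.5°–100.7°] cycloidal, h=8: full span → s += 8 → s = 8.0000
seg 3 [100.7°–225.1°] simple-harmonic, h=-8: full span → s += -8 → s = 0.0000
seg 4 [225.1°–276.9°] dwell: s stays 0.0000
seg 5 [276.9°–312.7°] uniform, h=23: full span → s += 23 → s = 23.0000
seg 6 [312.7°–360°] uniform, h=15: θ=317.8° here. β=5.1, B=47.3. 15·5.1/47.3 = 1.6173 → s = 24.6173

24.6173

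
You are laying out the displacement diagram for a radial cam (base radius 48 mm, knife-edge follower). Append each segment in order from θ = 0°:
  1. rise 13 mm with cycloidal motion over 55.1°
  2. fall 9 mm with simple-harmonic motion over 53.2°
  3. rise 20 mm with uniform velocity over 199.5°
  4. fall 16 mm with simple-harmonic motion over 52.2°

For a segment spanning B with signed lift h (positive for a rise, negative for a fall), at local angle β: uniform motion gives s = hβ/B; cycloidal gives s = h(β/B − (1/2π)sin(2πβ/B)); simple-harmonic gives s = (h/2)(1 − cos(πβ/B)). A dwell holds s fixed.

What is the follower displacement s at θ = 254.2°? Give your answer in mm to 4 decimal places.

seg 1 [0°–55.1°] cycloidal, h=13: full span → s += 13 → s = 13.0000
seg 2 [55.1°–108.3°] simple-harmonic, h=-9: full span → s += -9 → s = 4.0000
seg 3 [108.3°–307.8°] uniform, h=20: θ=254.2° here. β=145.9, B=199.5. 20·145.9/199.5 = 14.6266 → s = 18.6266

18.6266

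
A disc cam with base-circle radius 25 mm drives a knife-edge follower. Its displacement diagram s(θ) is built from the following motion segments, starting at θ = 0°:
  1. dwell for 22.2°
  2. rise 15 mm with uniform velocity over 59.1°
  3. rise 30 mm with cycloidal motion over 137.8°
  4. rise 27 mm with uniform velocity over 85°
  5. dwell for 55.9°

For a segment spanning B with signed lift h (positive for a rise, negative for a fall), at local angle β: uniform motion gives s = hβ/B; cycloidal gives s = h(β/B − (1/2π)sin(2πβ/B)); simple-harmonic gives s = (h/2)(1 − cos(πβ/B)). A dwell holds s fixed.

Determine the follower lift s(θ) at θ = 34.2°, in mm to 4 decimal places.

seg 1 [0°–22.2°] dwell: s stays 0.0000
seg 2 [22.2°–81.3°] uniform, h=15: θ=34.2° here. β=12, B=59.1. 15·12/59.1 = 3.0457 → s = 3.0457

3.0457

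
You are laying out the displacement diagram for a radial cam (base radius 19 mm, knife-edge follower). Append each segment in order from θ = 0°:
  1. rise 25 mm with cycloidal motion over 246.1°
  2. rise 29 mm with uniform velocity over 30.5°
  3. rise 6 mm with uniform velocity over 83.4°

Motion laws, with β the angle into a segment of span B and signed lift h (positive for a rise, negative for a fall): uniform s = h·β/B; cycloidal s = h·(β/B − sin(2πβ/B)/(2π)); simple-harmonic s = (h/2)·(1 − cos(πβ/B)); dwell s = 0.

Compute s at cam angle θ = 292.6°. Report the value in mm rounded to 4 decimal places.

seg 1 [0°–246.1°] cycloidal, h=25: full span → s += 25 → s = 25.0000
seg 2 [246.1°–276.6°] uniform, h=29: full span → s += 29 → s = 54.0000
seg 3 [276.6°–360°] uniform, h=6: θ=292.6° here. β=16, B=83.4. 6·16/83.4 = 1.1511 → s = 55.1511

55.1511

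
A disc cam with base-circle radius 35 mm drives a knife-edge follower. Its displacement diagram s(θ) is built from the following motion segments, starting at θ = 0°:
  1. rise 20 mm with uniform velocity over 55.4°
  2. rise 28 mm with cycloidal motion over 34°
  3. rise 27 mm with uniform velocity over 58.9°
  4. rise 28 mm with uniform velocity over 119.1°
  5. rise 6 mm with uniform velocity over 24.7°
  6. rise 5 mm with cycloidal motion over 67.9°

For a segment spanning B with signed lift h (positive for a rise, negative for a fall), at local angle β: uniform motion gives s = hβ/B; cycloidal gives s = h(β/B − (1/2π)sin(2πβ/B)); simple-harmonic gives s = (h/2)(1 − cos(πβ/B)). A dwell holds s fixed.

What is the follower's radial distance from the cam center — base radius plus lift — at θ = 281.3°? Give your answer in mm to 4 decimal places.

seg 1 [0°–55.4°] uniform, h=20: full span → s += 20 → s = 20.0000
seg 2 [55.4°–89.4°] cycloidal, h=28: full span → s += 28 → s = 48.0000
seg 3 [89.4°–148.3°] uniform, h=27: full span → s += 27 → s = 75.0000
seg 4 [148.3°–267.4°] uniform, h=28: full span → s += 28 → s = 103.0000
seg 5 [267.4°–292.1°] uniform, h=6: θ=281.3° here. β=13.9, B=24.7. 6·13.9/24.7 = 3.3765 → s = 106.3765
radial distance = base radius + s = 35 + 106.3765 = 141.3765

141.3765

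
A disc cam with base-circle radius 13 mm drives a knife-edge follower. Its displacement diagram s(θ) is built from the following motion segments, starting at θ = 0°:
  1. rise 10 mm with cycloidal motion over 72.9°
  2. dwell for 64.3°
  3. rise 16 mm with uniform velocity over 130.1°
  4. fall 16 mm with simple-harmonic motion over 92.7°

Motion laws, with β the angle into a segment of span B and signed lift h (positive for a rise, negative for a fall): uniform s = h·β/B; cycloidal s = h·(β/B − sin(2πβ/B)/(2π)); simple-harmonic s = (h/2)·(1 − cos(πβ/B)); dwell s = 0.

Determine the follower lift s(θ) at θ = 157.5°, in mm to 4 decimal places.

seg 1 [0°–72.9°] cycloidal, h=10: full span → s += 10 → s = 10.0000
seg 2 [72.9°–137.2°] dwell: s stays 10.0000
seg 3 [137.2°–267.3°] uniform, h=16: θ=157.5° here. β=20.3, B=130.1. 16·20.3/130.1 = 2.4965 → s = 12.4965

12.4965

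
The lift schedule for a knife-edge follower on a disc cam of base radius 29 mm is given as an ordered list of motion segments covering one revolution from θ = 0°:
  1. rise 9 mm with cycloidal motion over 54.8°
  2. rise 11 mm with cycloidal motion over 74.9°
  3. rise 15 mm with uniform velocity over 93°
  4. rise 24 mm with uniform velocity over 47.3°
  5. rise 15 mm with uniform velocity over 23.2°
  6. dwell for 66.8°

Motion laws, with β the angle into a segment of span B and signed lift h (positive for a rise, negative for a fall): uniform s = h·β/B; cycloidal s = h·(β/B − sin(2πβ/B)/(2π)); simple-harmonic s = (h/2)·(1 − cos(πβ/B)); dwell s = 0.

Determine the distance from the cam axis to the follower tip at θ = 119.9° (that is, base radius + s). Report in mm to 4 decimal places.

seg 1 [0°–54.8°] cycloidal, h=9: full span → s += 9 → s = 9.0000
seg 2 [54.8°–129.7°] cycloidal, h=11: θ=119.9° here. β=65.1, B=74.9. 11·(0.8692 − sin(2π·0.8692)/(2π)) = 10.8433 → s = 19.8433
radial distance = base radius + s = 29 + 19.8433 = 48.8433

48.8433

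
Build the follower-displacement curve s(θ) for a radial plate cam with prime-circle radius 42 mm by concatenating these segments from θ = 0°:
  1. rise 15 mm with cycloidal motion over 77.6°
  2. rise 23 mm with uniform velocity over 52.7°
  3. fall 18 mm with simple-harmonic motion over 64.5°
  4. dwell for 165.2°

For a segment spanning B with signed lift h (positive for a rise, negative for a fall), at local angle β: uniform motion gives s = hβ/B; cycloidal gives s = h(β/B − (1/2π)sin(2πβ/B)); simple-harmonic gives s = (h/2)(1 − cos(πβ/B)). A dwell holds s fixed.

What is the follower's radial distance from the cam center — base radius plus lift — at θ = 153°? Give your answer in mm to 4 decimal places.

seg 1 [0°–77.6°] cycloidal, h=15: full span → s += 15 → s = 15.0000
seg 2 [77.6°–130.3°] uniform, h=23: full span → s += 23 → s = 38.0000
seg 3 [130.3°–194.8°] simple-harmonic, h=-18: θ=153° here. β=22.7, B=64.5. -18/2·(1 − cos(π·0.3519)) = -4.9630 → s = 33.0370
radial distance = base radius + s = 42 + 33.0370 = 75.0370

75.0370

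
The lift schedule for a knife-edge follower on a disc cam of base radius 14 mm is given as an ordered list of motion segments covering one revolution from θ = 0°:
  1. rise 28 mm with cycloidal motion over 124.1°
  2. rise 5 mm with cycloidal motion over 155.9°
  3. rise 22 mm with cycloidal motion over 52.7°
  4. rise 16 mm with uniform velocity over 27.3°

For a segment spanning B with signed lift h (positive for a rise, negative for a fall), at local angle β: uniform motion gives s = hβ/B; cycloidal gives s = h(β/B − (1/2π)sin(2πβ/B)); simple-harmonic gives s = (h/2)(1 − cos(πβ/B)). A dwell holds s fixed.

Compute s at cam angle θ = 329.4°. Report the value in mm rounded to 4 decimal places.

seg 1 [0°–124.1°] cycloidal, h=28: full span → s += 28 → s = 28.0000
seg 2 [124.1°–280°] cycloidal, h=5: full span → s += 5 → s = 33.0000
seg 3 [280°–332.7°] cycloidal, h=22: θ=329.4° here. β=49.4, B=52.7. 22·(0.9374 − sin(2π·0.9374)/(2π)) = 21.9647 → s = 54.9647

54.9647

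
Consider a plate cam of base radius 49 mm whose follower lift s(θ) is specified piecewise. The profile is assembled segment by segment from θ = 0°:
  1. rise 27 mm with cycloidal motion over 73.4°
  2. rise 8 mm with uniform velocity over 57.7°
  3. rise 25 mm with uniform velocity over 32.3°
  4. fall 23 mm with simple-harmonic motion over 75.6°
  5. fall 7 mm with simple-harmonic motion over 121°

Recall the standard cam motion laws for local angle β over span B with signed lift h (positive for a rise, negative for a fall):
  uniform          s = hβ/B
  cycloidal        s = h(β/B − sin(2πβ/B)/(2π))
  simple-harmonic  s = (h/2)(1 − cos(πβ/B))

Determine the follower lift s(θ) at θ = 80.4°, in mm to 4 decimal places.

seg 1 [0°–73.4°] cycloidal, h=27: full span → s += 27 → s = 27.0000
seg 2 [73.4°–131.1°] uniform, h=8: θ=80.4° here. β=7, B=57.7. 8·7/57.7 = 0.9705 → s = 27.9705

27.9705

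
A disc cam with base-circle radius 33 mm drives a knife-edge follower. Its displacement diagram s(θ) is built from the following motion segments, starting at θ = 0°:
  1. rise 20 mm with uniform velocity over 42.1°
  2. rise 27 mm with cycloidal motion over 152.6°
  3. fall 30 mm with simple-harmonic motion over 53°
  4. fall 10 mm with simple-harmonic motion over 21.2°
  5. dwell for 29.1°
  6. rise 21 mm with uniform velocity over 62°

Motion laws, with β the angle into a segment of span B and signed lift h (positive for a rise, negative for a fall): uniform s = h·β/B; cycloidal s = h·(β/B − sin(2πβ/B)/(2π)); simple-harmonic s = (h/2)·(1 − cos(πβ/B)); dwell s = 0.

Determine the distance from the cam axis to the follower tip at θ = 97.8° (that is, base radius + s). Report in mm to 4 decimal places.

seg 1 [0°–42.1°] uniform, h=20: full span → s += 20 → s = 20.0000
seg 2 [42.1°–194.7°] cycloidal, h=27: θ=97.8° here. β=55.7, B=152.6. 27·(0.3650 − sin(2π·0.3650)/(2π)) = 6.6319 → s = 26.6319
radial distance = base radius + s = 33 + 26.6319 = 59.6319

59.6319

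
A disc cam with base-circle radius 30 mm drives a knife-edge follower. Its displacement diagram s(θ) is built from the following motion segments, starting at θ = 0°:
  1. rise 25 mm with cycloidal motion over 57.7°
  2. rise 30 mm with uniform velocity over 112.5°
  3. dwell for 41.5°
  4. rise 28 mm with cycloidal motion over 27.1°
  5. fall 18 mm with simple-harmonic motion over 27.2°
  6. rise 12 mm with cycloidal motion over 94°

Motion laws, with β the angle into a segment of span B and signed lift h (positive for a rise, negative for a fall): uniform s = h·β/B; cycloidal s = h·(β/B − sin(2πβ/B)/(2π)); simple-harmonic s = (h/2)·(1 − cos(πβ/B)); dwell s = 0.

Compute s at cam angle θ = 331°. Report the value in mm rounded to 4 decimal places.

seg 1 [0°–57.7°] cycloidal, h=25: full span → s += 25 → s = 25.0000
seg 2 [57.7°–170.2°] uniform, h=30: full span → s += 30 → s = 55.0000
seg 3 [170.2°–211.7°] dwell: s stays 55.0000
seg 4 [211.7°–238.8°] cycloidal, h=28: full span → s += 28 → s = 83.0000
seg 5 [238.8°–266°] simple-harmonic, h=-18: full span → s += -18 → s = 65.0000
seg 6 [266°–360°] cycloidal, h=12: θ=331° here. β=65, B=94. 12·(0.6915 − sin(2π·0.6915)/(2π)) = 10.0801 → s = 75.0801

75.0801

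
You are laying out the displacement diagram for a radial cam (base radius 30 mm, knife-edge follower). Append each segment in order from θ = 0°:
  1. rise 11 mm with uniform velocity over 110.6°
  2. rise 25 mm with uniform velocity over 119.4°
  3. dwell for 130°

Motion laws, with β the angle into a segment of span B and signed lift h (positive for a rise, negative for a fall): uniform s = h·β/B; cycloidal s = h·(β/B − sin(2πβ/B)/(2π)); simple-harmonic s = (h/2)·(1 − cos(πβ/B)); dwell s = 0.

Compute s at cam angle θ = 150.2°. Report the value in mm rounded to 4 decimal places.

seg 1 [0°–110.6°] uniform, h=11: full span → s += 11 → s = 11.0000
seg 2 [110.6°–230°] uniform, h=25: θ=150.2° here. β=39.6, B=119.4. 25·39.6/119.4 = 8.2915 → s = 19.2915

19.2915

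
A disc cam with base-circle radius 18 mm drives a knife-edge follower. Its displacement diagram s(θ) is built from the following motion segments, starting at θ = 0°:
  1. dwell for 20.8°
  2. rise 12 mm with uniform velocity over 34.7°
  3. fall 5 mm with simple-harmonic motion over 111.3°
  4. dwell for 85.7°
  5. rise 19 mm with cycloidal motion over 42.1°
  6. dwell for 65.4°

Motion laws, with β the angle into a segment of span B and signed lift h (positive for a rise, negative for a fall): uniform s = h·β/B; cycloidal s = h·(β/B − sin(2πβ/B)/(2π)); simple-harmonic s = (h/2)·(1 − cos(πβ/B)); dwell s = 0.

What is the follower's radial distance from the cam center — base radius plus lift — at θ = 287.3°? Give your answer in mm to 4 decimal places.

seg 1 [0°–20.8°] dwell: s stays 0.0000
seg 2 [20.8°–55.5°] uniform, h=12: full span → s += 12 → s = 12.0000
seg 3 [55.5°–166.8°] simple-harmonic, h=-5: full span → s += -5 → s = 7.0000
seg 4 [166.8°–252.5°] dwell: s stays 7.0000
seg 5 [252.5°–294.6°] cycloidal, h=19: θ=287.3° here. β=34.8, B=42.1. 19·(0.8266 − sin(2π·0.8266)/(2π)) = 18.3859 → s = 25.3859
radial distance = base radius + s = 18 + 25.3859 = 43.3859

43.3859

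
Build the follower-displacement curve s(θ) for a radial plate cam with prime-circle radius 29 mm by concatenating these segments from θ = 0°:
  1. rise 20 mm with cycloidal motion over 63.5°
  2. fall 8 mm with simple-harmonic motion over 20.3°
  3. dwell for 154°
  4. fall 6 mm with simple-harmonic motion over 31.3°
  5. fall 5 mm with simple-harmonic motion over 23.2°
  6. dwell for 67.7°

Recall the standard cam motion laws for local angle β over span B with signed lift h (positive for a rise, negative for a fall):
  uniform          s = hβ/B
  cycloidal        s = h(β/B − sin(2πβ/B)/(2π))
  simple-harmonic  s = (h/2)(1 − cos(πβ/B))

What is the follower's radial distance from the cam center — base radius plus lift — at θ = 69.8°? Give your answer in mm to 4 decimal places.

seg 1 [0°–63.5°] cycloidal, h=20: full span → s += 20 → s = 20.0000
seg 2 [63.5°–83.8°] simple-harmonic, h=-8: θ=69.8° here. β=6.3, B=20.3. -8/2·(1 − cos(π·0.3103)) = -1.7553 → s = 18.2447
radial distance = base radius + s = 29 + 18.2447 = 47.2447

47.2447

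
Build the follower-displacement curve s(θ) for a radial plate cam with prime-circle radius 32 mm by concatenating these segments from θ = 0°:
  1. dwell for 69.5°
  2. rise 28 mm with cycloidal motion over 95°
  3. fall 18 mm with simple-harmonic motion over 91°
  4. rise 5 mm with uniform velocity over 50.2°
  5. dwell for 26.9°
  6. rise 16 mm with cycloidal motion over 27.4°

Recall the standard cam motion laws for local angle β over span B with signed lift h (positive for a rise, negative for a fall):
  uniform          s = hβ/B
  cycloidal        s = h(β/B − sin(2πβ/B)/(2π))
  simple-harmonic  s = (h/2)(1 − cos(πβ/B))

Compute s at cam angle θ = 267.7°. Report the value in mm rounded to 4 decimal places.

seg 1 [0°–69.5°] dwell: s stays 0.0000
seg 2 [69.5°–164.5°] cycloidal, h=28: full span → s += 28 → s = 28.0000
seg 3 [164.5°–255.5°] simple-harmonic, h=-18: full span → s += -18 → s = 10.0000
seg 4 [255.5°–305.7°] uniform, h=5: θ=267.7° here. β=12.2, B=50.2. 5·12.2/50.2 = 1.2151 → s = 11.2151

11.2151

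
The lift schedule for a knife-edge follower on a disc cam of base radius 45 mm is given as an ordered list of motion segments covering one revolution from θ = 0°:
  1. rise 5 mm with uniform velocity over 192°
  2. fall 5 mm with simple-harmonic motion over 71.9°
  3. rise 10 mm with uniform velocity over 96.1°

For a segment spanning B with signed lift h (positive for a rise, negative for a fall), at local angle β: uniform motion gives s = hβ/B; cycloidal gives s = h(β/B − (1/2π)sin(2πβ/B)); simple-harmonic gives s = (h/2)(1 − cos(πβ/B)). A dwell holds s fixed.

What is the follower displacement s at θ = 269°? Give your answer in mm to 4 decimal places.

seg 1 [0°–192°] uniform, h=5: full span → s += 5 → s = 5.0000
seg 2 [192°–263.9°] simple-harmonic, h=-5: full span → s += -5 → s = 0.0000
seg 3 [263.9°–360°] uniform, h=10: θ=269° here. β=5.1, B=96.1. 10·5.1/96.1 = 0.5307 → s = 0.5307

0.5307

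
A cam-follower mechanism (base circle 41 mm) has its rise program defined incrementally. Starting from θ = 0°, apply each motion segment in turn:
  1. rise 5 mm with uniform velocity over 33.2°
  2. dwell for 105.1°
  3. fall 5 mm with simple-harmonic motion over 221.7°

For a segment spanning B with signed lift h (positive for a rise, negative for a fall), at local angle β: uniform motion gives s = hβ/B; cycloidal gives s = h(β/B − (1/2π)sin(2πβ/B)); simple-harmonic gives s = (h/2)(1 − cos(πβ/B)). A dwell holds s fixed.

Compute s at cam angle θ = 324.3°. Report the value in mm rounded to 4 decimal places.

seg 1 [0°–33.2°] uniform, h=5: full span → s += 5 → s = 5.0000
seg 2 [33.2°–138.3°] dwell: s stays 5.0000
seg 3 [138.3°–360°] simple-harmonic, h=-5: θ=324.3° here. β=186, B=221.7. -5/2·(1 − cos(π·0.8390)) = -4.6869 → s = 0.3131

0.3131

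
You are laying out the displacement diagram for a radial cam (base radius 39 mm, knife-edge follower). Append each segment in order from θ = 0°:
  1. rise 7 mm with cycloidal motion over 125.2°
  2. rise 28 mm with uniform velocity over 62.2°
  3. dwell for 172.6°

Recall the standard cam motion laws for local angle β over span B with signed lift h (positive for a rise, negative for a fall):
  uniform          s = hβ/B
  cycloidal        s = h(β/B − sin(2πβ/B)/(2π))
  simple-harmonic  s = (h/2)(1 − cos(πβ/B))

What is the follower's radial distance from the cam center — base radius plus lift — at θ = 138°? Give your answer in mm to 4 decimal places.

seg 1 [0°–125.2°] cycloidal, h=7: full span → s += 7 → s = 7.0000
seg 2 [125.2°–187.4°] uniform, h=28: θ=138° here. β=12.8, B=62.2. 28·12.8/62.2 = 5.7621 → s = 12.7621
radial distance = base radius + s = 39 + 12.7621 = 51.7621

51.7621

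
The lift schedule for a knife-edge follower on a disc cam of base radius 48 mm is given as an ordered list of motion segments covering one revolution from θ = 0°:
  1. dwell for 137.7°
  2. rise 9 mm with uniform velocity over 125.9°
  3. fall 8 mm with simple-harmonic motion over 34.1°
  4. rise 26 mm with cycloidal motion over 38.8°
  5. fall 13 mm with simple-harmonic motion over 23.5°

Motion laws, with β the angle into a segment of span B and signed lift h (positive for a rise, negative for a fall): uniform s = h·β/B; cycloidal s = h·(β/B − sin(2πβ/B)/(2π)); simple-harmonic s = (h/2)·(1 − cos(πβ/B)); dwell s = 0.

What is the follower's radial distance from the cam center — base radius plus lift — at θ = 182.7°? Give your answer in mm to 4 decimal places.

seg 1 [0°–137.7°] dwell: s stays 0.0000
seg 2 [137.7°–263.6°] uniform, h=9: θ=182.7° here. β=45, B=125.9. 9·45/125.9 = 3.2168 → s = 3.2168
radial distance = base radius + s = 48 + 3.2168 = 51.2168

51.2168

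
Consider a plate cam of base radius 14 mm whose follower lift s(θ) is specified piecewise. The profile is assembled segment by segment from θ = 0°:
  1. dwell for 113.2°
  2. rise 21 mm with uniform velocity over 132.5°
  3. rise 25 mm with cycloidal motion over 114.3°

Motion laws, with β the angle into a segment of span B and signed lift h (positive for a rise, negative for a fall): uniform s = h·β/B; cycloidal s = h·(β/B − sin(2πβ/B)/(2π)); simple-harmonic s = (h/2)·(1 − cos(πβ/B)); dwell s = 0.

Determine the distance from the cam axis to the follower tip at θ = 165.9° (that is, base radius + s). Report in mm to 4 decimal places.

seg 1 [0°–113.2°] dwell: s stays 0.0000
seg 2 [113.2°–245.7°] uniform, h=21: θ=165.9° here. β=52.7, B=132.5. 21·52.7/132.5 = 8.3525 → s = 8.3525
radial distance = base radius + s = 14 + 8.3525 = 22.3525

22.3525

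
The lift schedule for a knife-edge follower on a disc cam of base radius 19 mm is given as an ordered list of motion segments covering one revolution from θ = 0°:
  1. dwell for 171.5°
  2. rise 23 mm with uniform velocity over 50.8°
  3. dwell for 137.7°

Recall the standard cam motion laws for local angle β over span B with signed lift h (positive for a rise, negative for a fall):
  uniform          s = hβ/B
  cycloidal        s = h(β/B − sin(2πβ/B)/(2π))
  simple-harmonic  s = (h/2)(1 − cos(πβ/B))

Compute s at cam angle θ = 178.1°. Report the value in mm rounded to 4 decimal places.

seg 1 [0°–171.5°] dwell: s stays 0.0000
seg 2 [171.5°–222.3°] uniform, h=23: θ=178.1° here. β=6.6, B=50.8. 23·6.6/50.8 = 2.9882 → s = 2.9882

2.9882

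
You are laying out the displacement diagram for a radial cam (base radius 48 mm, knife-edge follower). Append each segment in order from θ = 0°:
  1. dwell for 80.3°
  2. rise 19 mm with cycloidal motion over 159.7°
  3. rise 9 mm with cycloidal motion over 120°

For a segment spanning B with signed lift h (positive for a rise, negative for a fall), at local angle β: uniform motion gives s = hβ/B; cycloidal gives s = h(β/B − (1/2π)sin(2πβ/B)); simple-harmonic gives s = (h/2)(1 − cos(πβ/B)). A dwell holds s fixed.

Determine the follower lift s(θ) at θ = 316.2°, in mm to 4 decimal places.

seg 1 [0°–80.3°] dwell: s stays 0.0000
seg 2 [80.3°–240°] cycloidal, h=19: full span → s += 19 → s = 19.0000
seg 3 [240°–360°] cycloidal, h=9: θ=316.2° here. β=76.2, B=120. 9·(0.6350 − sin(2π·0.6350)/(2π)) = 6.7895 → s = 25.7895

25.7895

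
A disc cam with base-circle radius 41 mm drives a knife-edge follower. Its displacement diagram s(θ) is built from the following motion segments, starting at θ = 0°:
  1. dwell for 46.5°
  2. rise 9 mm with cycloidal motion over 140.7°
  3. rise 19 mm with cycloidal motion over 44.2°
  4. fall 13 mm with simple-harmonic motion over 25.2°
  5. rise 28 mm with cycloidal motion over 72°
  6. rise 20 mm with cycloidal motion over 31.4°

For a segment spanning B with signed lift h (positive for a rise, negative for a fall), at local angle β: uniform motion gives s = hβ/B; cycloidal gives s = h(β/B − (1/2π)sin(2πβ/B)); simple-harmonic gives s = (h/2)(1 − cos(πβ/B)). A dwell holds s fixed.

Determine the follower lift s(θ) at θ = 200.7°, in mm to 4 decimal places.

seg 1 [0°–46.5°] dwell: s stays 0.0000
seg 2 [46.5°–187.2°] cycloidal, h=9: full span → s += 9 → s = 9.0000
seg 3 [187.2°–231.4°] cycloidal, h=19: θ=200.7° here. β=13.5, B=44.2. 19·(0.3054 − sin(2π·0.3054)/(2π)) = 2.9608 → s = 11.9608

11.9608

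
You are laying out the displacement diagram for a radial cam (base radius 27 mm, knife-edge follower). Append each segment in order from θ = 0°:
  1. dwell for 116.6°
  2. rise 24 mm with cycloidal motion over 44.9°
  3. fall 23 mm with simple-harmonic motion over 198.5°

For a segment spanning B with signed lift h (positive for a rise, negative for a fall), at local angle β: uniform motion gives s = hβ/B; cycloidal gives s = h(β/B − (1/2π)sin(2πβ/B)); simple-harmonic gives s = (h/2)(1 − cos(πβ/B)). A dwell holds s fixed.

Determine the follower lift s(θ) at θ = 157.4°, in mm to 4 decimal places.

seg 1 [0°–116.6°] dwell: s stays 0.0000
seg 2 [116.6°–161.5°] cycloidal, h=24: θ=157.4° here. β=40.8, B=44.9. 24·(0.9087 − sin(2π·0.9087)/(2π)) = 23.8817 → s = 23.8817

23.8817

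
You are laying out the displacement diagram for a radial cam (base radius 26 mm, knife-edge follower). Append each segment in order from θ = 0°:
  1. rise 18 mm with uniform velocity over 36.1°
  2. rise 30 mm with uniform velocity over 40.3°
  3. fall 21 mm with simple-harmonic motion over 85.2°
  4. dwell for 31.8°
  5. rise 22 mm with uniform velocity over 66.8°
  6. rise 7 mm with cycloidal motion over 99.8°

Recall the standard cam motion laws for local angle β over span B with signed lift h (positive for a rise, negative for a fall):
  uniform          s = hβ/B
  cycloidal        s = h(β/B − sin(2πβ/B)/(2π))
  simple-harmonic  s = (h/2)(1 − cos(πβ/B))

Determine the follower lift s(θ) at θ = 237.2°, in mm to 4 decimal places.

seg 1 [0°–36.1°] uniform, h=18: full span → s += 18 → s = 18.0000
seg 2 [36.1°–76.4°] uniform, h=30: full span → s += 30 → s = 48.0000
seg 3 [76.4°–161.6°] simple-harmonic, h=-21: full span → s += -21 → s = 27.0000
seg 4 [161.6°–193.4°] dwell: s stays 27.0000
seg 5 [193.4°–260.2°] uniform, h=22: θ=237.2° here. β=43.8, B=66.8. 22·43.8/66.8 = 14.4251 → s = 41.4251

41.4251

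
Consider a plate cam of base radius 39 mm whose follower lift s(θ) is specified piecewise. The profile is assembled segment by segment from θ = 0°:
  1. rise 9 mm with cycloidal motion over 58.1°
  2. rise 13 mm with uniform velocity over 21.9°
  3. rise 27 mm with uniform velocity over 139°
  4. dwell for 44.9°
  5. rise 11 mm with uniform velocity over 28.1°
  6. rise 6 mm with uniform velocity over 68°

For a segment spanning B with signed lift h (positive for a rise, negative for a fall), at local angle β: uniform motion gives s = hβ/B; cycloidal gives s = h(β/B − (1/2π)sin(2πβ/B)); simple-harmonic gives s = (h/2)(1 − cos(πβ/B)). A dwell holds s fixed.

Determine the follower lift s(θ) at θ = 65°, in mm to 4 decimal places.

seg 1 [0°–58.1°] cycloidal, h=9: full span → s += 9 → s = 9.0000
seg 2 [58.1°–80°] uniform, h=13: θ=65° here. β=6.9, B=21.9. 13·6.9/21.9 = 4.0959 → s = 13.0959

13.0959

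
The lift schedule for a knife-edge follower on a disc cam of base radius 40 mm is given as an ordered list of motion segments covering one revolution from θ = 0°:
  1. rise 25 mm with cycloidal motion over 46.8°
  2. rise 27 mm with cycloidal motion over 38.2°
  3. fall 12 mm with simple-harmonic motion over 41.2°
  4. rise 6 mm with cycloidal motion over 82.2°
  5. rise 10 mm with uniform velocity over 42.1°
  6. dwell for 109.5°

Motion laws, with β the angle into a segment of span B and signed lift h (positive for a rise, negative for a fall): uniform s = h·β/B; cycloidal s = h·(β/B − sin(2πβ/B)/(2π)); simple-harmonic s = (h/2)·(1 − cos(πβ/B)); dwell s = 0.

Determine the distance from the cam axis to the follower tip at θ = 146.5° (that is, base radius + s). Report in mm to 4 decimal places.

seg 1 [0°–46.8°] cycloidal, h=25: full span → s += 25 → s = 25.0000
seg 2 [46.8°–85°] cycloidal, h=27: full span → s += 27 → s = 52.0000
seg 3 [85°–126.2°] simple-harmonic, h=-12: full span → s += -12 → s = 40.0000
seg 4 [126.2°–208.4°] cycloidal, h=6: θ=146.5° here. β=20.3, B=82.2. 6·(0.2470 − sin(2π·0.2470)/(2π)) = 0.5270 → s = 40.5270
radial distance = base radius + s = 40 + 40.5270 = 80.5270

80.5270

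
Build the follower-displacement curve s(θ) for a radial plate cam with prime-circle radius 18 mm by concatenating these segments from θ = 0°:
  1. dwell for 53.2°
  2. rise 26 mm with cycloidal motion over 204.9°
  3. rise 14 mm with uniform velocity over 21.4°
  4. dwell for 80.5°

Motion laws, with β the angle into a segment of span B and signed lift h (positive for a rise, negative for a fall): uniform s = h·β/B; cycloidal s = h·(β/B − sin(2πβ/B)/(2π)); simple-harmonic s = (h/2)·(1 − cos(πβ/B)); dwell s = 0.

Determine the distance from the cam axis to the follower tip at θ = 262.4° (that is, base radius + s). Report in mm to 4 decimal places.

seg 1 [0°–53.2°] dwell: s stays 0.0000
seg 2 [53.2°–258.1°] cycloidal, h=26: full span → s += 26 → s = 26.0000
seg 3 [258.1°–279.5°] uniform, h=14: θ=262.4° here. β=4.3, B=21.4. 14·4.3/21.4 = 2.8131 → s = 28.8131
radial distance = base radius + s = 18 + 28.8131 = 46.8131

46.8131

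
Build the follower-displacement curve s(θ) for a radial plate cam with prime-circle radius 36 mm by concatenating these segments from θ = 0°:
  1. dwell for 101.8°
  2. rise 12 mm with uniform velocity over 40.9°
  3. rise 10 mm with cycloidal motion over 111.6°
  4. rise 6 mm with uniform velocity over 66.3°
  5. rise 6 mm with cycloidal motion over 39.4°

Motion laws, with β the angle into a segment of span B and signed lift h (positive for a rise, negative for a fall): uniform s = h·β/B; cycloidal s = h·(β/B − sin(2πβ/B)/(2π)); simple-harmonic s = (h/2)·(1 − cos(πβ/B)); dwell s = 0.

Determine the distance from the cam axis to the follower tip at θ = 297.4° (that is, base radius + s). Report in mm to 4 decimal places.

seg 1 [0°–101.8°] dwell: s stays 0.0000
seg 2 [101.8°–142.7°] uniform, h=12: full span → s += 12 → s = 12.0000
seg 3 [142.7°–254.3°] cycloidal, h=10: full span → s += 10 → s = 22.0000
seg 4 [254.3°–320.6°] uniform, h=6: θ=297.4° here. β=43.1, B=66.3. 6·43.1/66.3 = 3.9005 → s = 25.9005
radial distance = base radius + s = 36 + 25.9005 = 61.9005

61.9005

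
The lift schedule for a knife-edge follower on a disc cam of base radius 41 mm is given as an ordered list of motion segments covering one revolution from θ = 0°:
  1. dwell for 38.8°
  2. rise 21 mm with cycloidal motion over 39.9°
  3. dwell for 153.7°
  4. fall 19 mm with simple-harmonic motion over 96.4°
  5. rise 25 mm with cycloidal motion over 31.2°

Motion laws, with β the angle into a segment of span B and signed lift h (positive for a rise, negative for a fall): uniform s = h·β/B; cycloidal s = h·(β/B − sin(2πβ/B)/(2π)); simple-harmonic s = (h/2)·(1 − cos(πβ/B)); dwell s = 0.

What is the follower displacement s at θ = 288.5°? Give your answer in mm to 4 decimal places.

seg 1 [0°–38.8°] dwell: s stays 0.0000
seg 2 [38.8°–78.7°] cycloidal, h=21: full span → s += 21 → s = 21.0000
seg 3 [78.7°–232.4°] dwell: s stays 21.0000
seg 4 [232.4°–328.8°] simple-harmonic, h=-19: θ=288.5° here. β=56.1, B=96.4. -19/2·(1 − cos(π·0.5820)) = -11.9189 → s = 9.0811

9.0811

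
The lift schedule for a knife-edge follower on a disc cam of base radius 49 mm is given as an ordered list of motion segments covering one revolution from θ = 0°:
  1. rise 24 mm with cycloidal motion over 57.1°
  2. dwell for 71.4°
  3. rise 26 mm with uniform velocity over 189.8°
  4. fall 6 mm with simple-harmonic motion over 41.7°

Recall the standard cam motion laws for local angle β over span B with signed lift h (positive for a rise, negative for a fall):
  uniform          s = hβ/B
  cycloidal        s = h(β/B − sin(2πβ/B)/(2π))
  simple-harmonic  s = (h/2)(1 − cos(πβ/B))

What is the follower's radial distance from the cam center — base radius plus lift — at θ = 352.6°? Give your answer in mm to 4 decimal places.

seg 1 [0°–57.1°] cycloidal, h=24: full span → s += 24 → s = 24.0000
seg 2 [57.1°–128.5°] dwell: s stays 24.0000
seg 3 [128.5°–318.3°] uniform, h=26: full span → s += 26 → s = 50.0000
seg 4 [318.3°–360°] simple-harmonic, h=-6: θ=352.6° here. β=34.3, B=41.7. -6/2·(1 − cos(π·0.8225)) = -5.5457 → s = 44.4543
radial distance = base radius + s = 49 + 44.4543 = 93.4543

93.4543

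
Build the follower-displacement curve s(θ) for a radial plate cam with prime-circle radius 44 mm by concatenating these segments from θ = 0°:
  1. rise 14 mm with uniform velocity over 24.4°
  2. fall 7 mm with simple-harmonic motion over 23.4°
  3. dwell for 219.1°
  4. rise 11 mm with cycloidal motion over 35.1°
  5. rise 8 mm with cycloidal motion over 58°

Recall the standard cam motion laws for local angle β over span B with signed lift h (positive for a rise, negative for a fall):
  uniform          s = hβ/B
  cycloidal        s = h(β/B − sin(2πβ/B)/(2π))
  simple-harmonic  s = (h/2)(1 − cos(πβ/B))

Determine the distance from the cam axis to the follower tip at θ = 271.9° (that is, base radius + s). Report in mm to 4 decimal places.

seg 1 [0°–24.4°] uniform, h=14: full span → s += 14 → s = 14.0000
seg 2 [24.4°–47.8°] simple-harmonic, h=-7: full span → s += -7 → s = 7.0000
seg 3 [47.8°–266.9°] dwell: s stays 7.0000
seg 4 [266.9°–302°] cycloidal, h=11: θ=271.9° here. β=5, B=35.1. 11·(0.1425 − sin(2π·0.1425)/(2π)) = 0.2010 → s = 7.2010
radial distance = base radius + s = 44 + 7.2010 = 51.2010

51.2010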